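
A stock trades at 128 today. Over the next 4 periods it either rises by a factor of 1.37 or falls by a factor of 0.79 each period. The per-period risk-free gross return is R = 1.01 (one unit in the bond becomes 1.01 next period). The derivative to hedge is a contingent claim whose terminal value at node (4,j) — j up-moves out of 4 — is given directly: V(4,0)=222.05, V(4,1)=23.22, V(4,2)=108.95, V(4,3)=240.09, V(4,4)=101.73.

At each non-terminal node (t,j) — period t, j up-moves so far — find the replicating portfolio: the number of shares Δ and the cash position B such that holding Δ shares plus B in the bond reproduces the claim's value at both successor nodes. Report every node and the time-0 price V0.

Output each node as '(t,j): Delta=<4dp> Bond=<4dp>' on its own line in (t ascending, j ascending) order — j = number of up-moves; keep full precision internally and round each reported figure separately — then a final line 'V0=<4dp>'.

(0,0): Delta=0.2304 Bond=78.3844
(1,0): Delta=-0.2902 Bond=131.8131
(1,1): Delta=0.7216 Bond=-6.9779
(2,0): Delta=-1.9423 Bond=265.1062
(2,1): Delta=1.2686 Bond=-82.8280
(2,2): Delta=0.2055 Bond=116.9565
(3,0): Delta=-5.4320 Bond=487.9903
(3,1): Delta=1.3506 Bond=-92.6239
(3,2): Delta=1.1913 Bond=-68.9819
(3,3): Delta=-0.7248 Bond=424.3028
V0=107.8720

Since d<R<u, set p* = (R−d)/(u−d) = 0.3793; price each node as the discounted p*-expectation of its children.
Terminal payoffs: V(4,0)=222.0500, V(4,1)=23.2200, V(4,2)=108.9500, V(4,3)=240.0900, V(4,4)=101.7300
  t=3,j=0: stock 63.1090 → up 86.4593 (V=23.2200), down 49.8561 (V=222.0500). Price 145.1799; hedge Δ=-5.4320, bond B=487.9903.
  t=3,j=1: stock 109.4422 → up 149.9358 (V=108.9500), down 86.4593 (V=23.2200). Price 55.1864; hedge Δ=1.3506, bond B=-92.6239.
  t=3,j=2: stock 189.7921 → up 260.0152 (V=240.0900), down 149.9358 (V=108.9500). Price 157.1215; hedge Δ=1.1913, bond B=-68.9819.
  t=3,j=3: stock 329.1332 → up 450.9125 (V=101.7300), down 260.0152 (V=240.0900). Price 185.7511; hedge Δ=-0.7248, bond B=424.3028.
  t=2,j=0: stock 79.8848 → up 109.4422 (V=55.1864), down 63.1090 (V=145.1799). Price 109.9450; hedge Δ=-1.9423, bond B=265.1062.
  t=2,j=1: stock 138.5344 → up 189.7921 (V=157.1215), down 109.4422 (V=55.1864). Price 92.9222; hedge Δ=1.2686, bond B=-82.8280.
  t=2,j=2: stock 240.2432 → up 329.1332 (V=185.7511), down 189.7921 (V=157.1215). Price 166.3179; hedge Δ=0.2055, bond B=116.9565.
  t=1,j=0: stock 101.1200 → up 138.5344 (V=92.9222), down 79.8848 (V=109.9450). Price 102.4635; hedge Δ=-0.2902, bond B=131.8131.
  t=1,j=1: stock 175.3600 → up 240.2432 (V=166.3179), down 138.5344 (V=92.9222). Price 119.5663; hedge Δ=0.7216, bond B=-6.9779.
  t=0,j=0: stock 128.0000 → up 175.3600 (V=119.5663), down 101.1200 (V=102.4635). Price 107.8720; hedge Δ=0.2304, bond B=78.3844.
Each (Δ,B) replicates both successor values, so the strategy is self-financing and V0 is arbitrage-free.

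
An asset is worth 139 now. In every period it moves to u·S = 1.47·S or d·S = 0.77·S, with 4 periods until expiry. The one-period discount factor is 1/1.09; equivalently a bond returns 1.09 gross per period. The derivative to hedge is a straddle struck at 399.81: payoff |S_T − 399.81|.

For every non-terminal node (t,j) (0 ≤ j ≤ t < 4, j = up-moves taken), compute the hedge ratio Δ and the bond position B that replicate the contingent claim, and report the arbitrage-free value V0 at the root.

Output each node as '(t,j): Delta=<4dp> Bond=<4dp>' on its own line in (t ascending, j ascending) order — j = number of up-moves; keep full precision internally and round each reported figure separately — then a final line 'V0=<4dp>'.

Risk-neutral probability p* = (R−d)/(u−d) = (1.09−0.77)/(1.47−0.77) = 0.4571.
Payoff layer (t=4): V(4,0)=350.9473, V(4,1)=306.5266, V(4,2)=221.7235, V(4,3)=59.8267, V(4,4)=249.2489
(3,0): S=63.4581. Δ = (V_up−V_dn)/(S_up−S_dn) = (306.5266−350.9473)/(93.2834−48.8627) = -1.0000. V = [p*·306.5266 + (1−p*)·350.9473]/1.09 = 303.3401. B = V − Δ·S = 366.7982.
(3,1): S=121.1473. Δ = (V_up−V_dn)/(S_up−S_dn) = (221.7235−306.5266)/(178.0865−93.2834) = -1.0000. V = [p*·221.7235 + (1−p*)·306.5266]/1.09 = 245.6509. B = V − Δ·S = 366.7982.
(3,2): S=231.2811. Δ = (V_up−V_dn)/(S_up−S_dn) = (59.8267−221.7235)/(339.9833−178.0865) = -1.0000. V = [p*·59.8267 + (1−p*)·221.7235]/1.09 = 135.5170. B = V − Δ·S = 366.7982.
(3,3): S=441.5367. Δ = (V_up−V_dn)/(S_up−S_dn) = (249.2489−59.8267)/(649.0589−339.9833) = 0.6129. V = [p*·249.2489 + (1−p*)·59.8267]/1.09 = 134.3300. B = V − Δ·S = -136.2731.
(2,0): S=82.4131. Δ = (V_up−V_dn)/(S_up−S_dn) = (245.6509−303.3401)/(121.1473−63.4581) = -1.0000. V = [p*·245.6509 + (1−p*)·303.3401]/1.09 = 254.0990. B = V − Δ·S = 336.5121.
(2,1): S=157.3341. Δ = (V_up−V_dn)/(S_up−S_dn) = (135.5170−245.6509)/(231.2811−121.1473) = -1.0000. V = [p*·135.5170 + (1−p*)·245.6509]/1.09 = 179.1780. B = V − Δ·S = 336.5121.
(2,2): S=300.3651. Δ = (V_up−V_dn)/(S_up−S_dn) = (134.3300−135.5170)/(441.5367−231.2811) = -0.0056. V = [p*·134.3300 + (1−p*)·135.5170]/1.09 = 123.8297. B = V − Δ·S = 125.5254.
(1,0): S=107.0300. Δ = (V_up−V_dn)/(S_up−S_dn) = (179.1780−254.0990)/(157.3341−82.4131) = -1.0000. V = [p*·179.1780 + (1−p*)·254.0990]/1.09 = 201.6967. B = V − Δ·S = 308.7267.
(1,1): S=204.3300. Δ = (V_up−V_dn)/(S_up−S_dn) = (123.8297−179.1780)/(300.3651−157.3341) = -0.3870. V = [p*·123.8297 + (1−p*)·179.1780]/1.09 = 141.1706. B = V − Δ·S = 220.2395.
(0,0): S=139.0000. Δ = (V_up−V_dn)/(S_up−S_dn) = (141.1706−201.6967)/(204.3300−107.0300) = -0.6221. V = [p*·141.1706 + (1−p*)·201.6967]/1.09 = 159.6583. B = V − Δ·S = 246.1242.
Each (Δ,B) replicates both successor values, so the strategy is self-financing and V0 is arbitrage-free.

(0,0): Delta=-0.6221 Bond=246.1242
(1,0): Delta=-1.0000 Bond=308.7267
(1,1): Delta=-0.3870 Bond=220.2395
(2,0): Delta=-1.0000 Bond=336.5121
(2,1): Delta=-1.0000 Bond=336.5121
(2,2): Delta=-0.0056 Bond=125.5254
(3,0): Delta=-1.0000 Bond=366.7982
(3,1): Delta=-1.0000 Bond=366.7982
(3,2): Delta=-1.0000 Bond=366.7982
(3,3): Delta=0.6129 Bond=-136.2731
V0=159.6583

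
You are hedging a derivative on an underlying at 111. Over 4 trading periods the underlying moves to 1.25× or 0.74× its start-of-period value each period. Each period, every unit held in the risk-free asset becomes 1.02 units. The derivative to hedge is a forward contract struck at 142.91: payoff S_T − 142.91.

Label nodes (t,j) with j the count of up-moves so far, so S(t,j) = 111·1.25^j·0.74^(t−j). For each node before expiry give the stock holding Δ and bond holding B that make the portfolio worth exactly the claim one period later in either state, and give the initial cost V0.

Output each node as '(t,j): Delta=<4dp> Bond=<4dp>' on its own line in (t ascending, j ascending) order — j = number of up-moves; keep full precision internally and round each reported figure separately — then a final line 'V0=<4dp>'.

(0,0): Delta=1.0000 Bond=-132.0267
(1,0): Delta=1.0000 Bond=-134.6673
(1,1): Delta=1.0000 Bond=-134.6673
(2,0): Delta=1.0000 Bond=-137.3606
(2,1): Delta=1.0000 Bond=-137.3606
(2,2): Delta=1.0000 Bond=-137.3606
(3,0): Delta=1.0000 Bond=-140.1078
(3,1): Delta=1.0000 Bond=-140.1078
(3,2): Delta=1.0000 Bond=-140.1078
(3,3): Delta=1.0000 Bond=-140.1078
V0=-21.0267

Under the risk-neutral measure, an up-move has probability p* = (R−d)/(u−d) = 0.5490 and values discount at R = 1.02.
Payoff layer (t=4): V(4,0)=-109.6249, V(4,1)=-86.6852, V(4,2)=-47.9356, V(4,3)=17.5197, V(4,4)=128.0861
  t=3,j=0: stock 44.9799 → up 56.2248 (V=-86.6852), down 33.2851 (V=-109.6249). Price -95.1280; hedge Δ=1.0000, bond B=-140.1078.
  t=3,j=1: stock 75.9795 → up 94.9744 (V=-47.9356), down 56.2248 (V=-86.6852). Price -64.1283; hedge Δ=1.0000, bond B=-140.1078.
  t=3,j=2: stock 128.3438 → up 160.4297 (V=17.5197), down 94.9744 (V=-47.9356). Price -11.7641; hedge Δ=1.0000, bond B=-140.1078.
  t=3,j=3: stock 216.7969 → up 270.9961 (V=128.0861), down 160.4297 (V=17.5197). Price 76.6890; hedge Δ=1.0000, bond B=-140.1078.
  t=2,j=0: stock 60.7836 → up 75.9795 (V=-64.1283), down 44.9799 (V=-95.1280). Price -76.5770; hedge Δ=1.0000, bond B=-137.3606.
  t=2,j=1: stock 102.6750 → up 128.3438 (V=-11.7641), down 75.9795 (V=-64.1283). Price -34.6856; hedge Δ=1.0000, bond B=-137.3606.
  t=2,j=2: stock 173.4375 → up 216.7969 (V=76.6890), down 128.3438 (V=-11.7641). Price 36.0769; hedge Δ=1.0000, bond B=-137.3606.
  t=1,j=0: stock 82.1400 → up 102.6750 (V=-34.6856), down 60.7836 (V=-76.5770). Price -52.5273; hedge Δ=1.0000, bond B=-134.6673.
  t=1,j=1: stock 138.7500 → up 173.4375 (V=36.0769), down 102.6750 (V=-34.6856). Price 4.0827; hedge Δ=1.0000, bond B=-134.6673.
  t=0,j=0: stock 111.0000 → up 138.7500 (V=4.0827), down 82.1400 (V=-52.5273). Price -21.0267; hedge Δ=1.0000, bond B=-132.0267.
The time-0 hedge costs -21.0267, which is the no-arbitrage price.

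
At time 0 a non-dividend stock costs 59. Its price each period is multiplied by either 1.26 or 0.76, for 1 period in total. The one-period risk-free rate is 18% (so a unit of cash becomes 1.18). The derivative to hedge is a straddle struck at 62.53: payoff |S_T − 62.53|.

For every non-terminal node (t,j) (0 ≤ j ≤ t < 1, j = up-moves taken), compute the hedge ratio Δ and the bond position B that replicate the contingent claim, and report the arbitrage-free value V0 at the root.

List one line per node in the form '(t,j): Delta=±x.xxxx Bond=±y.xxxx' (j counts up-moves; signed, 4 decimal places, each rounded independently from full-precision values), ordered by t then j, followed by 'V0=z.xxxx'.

The replicating-portfolio and risk-neutral prices coincide; use p* = (1.18−0.76)/(1.26−0.76) = 0.8400 for the latter.
Payoff layer (t=1): V(1,0)=17.6900, V(1,1)=11.8100
  t=0,j=0: stock 59.0000 → up 74.3400 (V=11.8100), down 44.8400 (V=17.6900). Price 10.8058; hedge Δ=-0.1993, bond B=22.5658.
Each (Δ,B) replicates both successor values, so the strategy is self-financing and V0 is arbitrage-free.

(0,0): Delta=-0.1993 Bond=22.5658
V0=10.8058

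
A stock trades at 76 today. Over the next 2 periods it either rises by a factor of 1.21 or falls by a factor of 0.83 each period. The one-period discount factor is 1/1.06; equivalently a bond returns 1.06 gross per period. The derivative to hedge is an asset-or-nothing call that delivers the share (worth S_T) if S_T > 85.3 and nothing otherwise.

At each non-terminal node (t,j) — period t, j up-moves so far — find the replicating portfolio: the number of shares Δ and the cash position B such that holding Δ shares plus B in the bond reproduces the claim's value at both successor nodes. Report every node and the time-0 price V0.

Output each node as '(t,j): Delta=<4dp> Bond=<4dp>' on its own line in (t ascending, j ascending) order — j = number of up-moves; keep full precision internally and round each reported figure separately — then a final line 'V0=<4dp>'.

Under the risk-neutral measure, an up-move has probability p* = (R−d)/(u−d) = 0.6053 and values discount at R = 1.06.
At expiry t=2: V(2,0)=0.0000, V(2,1)=0.0000, V(2,2)=111.2716
Node (1,0) S=63.0800: V=(p*·0.0000+(1−p*)·0.0000)/1.06=0.0000; Δ=(0.0000−0.0000)/(76.3268−52.3564)=0.0000; B=V−Δ·S=0.0000
Node (1,1) S=91.9600: V=(p*·111.2716+(1−p*)·0.0000)/1.06=63.5364; Δ=(111.2716−0.0000)/(111.2716−76.3268)=3.1842; B=V−Δ·S=-229.2836
Node (0,0) S=76.0000: V=(p*·63.5364+(1−p*)·0.0000)/1.06=36.2795; Δ=(63.5364−0.0000)/(91.9600−63.0800)=2.2000; B=V−Δ·S=-130.9216
Check: Δ(0,0)·S0 + B(0,0) = 36.2795 = V0.

(0,0): Delta=2.2000 Bond=-130.9216
(1,0): Delta=0.0000 Bond=0.0000
(1,1): Delta=3.1842 Bond=-229.2836
V0=36.2795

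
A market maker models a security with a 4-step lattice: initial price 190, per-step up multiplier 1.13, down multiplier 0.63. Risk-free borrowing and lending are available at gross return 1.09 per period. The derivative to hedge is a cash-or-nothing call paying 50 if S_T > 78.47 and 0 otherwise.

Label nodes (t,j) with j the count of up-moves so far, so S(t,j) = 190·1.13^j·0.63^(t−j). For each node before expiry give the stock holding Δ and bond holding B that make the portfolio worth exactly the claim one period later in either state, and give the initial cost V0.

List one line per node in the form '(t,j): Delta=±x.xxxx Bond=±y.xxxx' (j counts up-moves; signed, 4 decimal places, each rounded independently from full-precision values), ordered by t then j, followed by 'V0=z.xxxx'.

(0,0): Delta=0.0072 Bond=33.9891
(1,0): Delta=0.1035 Bond=25.5179
(1,1): Delta=0.0025 Bond=38.0507
(2,0): Delta=1.1192 Bond=-48.7838
(2,1): Delta=0.0543 Bond=34.4752
(2,2): Delta=0.0000 Bond=42.0840
(3,0): Delta=0.0000 Bond=0.0000
(3,1): Delta=1.1735 Bond=-57.7982
(3,2): Delta=0.0000 Bond=45.8716
(3,3): Delta=0.0000 Bond=45.8716
V0=35.3531

Risk-neutral probability p* = (R−d)/(u−d) = (1.09−0.63)/(1.13−0.63) = 0.9200.
Payoff layer (t=4): V(4,0)=0.0000, V(4,1)=0.0000, V(4,2)=50.0000, V(4,3)=50.0000, V(4,4)=50.0000
(3,0): S=47.5089. Δ = (V_up−V_dn)/(S_up−S_dn) = (0.0000−0.0000)/(53.6851−29.9306) = 0.0000. V = [p*·0.0000 + (1−p*)·0.0000]/1.09 = 0.0000. B = V − Δ·S = 0.0000.
(3,1): S=85.2144. Δ = (V_up−V_dn)/(S_up−S_dn) = (50.0000−0.0000)/(96.2923−53.6851) = 1.1735. V = [p*·50.0000 + (1−p*)·0.0000]/1.09 = 42.2018. B = V − Δ·S = -57.7982.
(3,2): S=152.8449. Δ = (V_up−V_dn)/(S_up−S_dn) = (50.0000−50.0000)/(172.7148−96.2923) = 0.0000. V = [p*·50.0000 + (1−p*)·50.0000]/1.09 = 45.8716. B = V − Δ·S = 45.8716.
(3,3): S=274.1504. Δ = (V_up−V_dn)/(S_up−S_dn) = (50.0000−50.0000)/(309.7900−172.7148) = 0.0000. V = [p*·50.0000 + (1−p*)·50.0000]/1.09 = 45.8716. B = V − Δ·S = 45.8716.
(2,0): S=75.4110. Δ = (V_up−V_dn)/(S_up−S_dn) = (42.2018−0.0000)/(85.2144−47.5089) = 1.1192. V = [p*·42.2018 + (1−p*)·0.0000]/1.09 = 35.6199. B = V − Δ·S = -48.7838.
(2,1): S=135.2610. Δ = (V_up−V_dn)/(S_up−S_dn) = (45.8716−42.2018)/(152.8449−85.2144) = 0.0543. V = [p*·45.8716 + (1−p*)·42.2018]/1.09 = 41.8147. B = V − Δ·S = 34.4752.
(2,2): S=242.6110. Δ = (V_up−V_dn)/(S_up−S_dn) = (45.8716−45.8716)/(274.1504−152.8449) = 0.0000. V = [p*·45.8716 + (1−p*)·45.8716]/1.09 = 42.0840. B = V − Δ·S = 42.0840.
(1,0): S=119.7000. Δ = (V_up−V_dn)/(S_up−S_dn) = (41.8147−35.6199)/(135.2610−75.4110) = 0.1035. V = [p*·41.8147 + (1−p*)·35.6199]/1.09 = 37.9074. B = V − Δ·S = 25.5179.
(1,1): S=214.7000. Δ = (V_up−V_dn)/(S_up−S_dn) = (42.0840−41.8147)/(242.6110−135.2610) = 0.0025. V = [p*·42.0840 + (1−p*)·41.8147]/1.09 = 38.5894. B = V − Δ·S = 38.0507.
(0,0): S=190.0000. Δ = (V_up−V_dn)/(S_up−S_dn) = (38.5894−37.9074)/(214.7000−119.7000) = 0.0072. V = [p*·38.5894 + (1−p*)·37.9074]/1.09 = 35.3531. B = V − Δ·S = 33.9891.
The time-0 hedge costs 35.3531, which is the no-arbitrage price.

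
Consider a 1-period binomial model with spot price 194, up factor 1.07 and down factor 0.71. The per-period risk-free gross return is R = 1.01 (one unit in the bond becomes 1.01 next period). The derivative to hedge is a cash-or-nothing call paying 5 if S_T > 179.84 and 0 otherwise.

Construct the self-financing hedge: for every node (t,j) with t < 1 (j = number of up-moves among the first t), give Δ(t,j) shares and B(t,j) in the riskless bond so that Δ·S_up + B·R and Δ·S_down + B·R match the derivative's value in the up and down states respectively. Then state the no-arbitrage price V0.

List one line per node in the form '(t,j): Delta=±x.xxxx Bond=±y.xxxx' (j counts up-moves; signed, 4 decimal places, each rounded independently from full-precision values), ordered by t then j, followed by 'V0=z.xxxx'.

(0,0): Delta=0.0716 Bond=-9.7635
V0=4.1254

Risk-neutral probability p* = (R−d)/(u−d) = (1.01−0.71)/(1.07−0.71) = 0.8333.
Payoff layer (t=1): V(1,0)=0.0000, V(1,1)=5.0000
Node (0,0) S=194.0000: V=(p*·5.0000+(1−p*)·0.0000)/1.01=4.1254; Δ=(5.0000−0.0000)/(207.5800−137.7400)=0.0716; B=V−Δ·S=-9.7635
Each (Δ,B) replicates both successor values, so the strategy is self-financing and V0 is arbitrage-free.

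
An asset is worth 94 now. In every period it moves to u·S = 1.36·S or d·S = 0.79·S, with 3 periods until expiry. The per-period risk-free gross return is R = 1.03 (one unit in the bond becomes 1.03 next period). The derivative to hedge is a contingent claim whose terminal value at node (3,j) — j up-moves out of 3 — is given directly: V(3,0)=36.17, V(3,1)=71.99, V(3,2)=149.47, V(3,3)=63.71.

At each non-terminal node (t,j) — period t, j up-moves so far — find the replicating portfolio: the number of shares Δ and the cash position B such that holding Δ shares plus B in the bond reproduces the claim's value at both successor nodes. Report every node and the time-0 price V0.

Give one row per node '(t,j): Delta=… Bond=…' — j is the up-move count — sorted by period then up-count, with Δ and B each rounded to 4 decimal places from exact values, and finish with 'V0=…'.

(0,0): Delta=0.6083 Bond=23.6091
(1,0): Delta=1.2239 Bond=-21.4011
(1,1): Delta=0.1165 Bond=87.1803
(2,0): Delta=1.0712 Bond=-13.0828
(2,1): Delta=1.3459 Bond=-34.3637
(2,2): Delta=-0.8654 Bond=260.5149
V0=80.7872

Since d<R<u, set p* = (R−d)/(u−d) = 0.4211; price each node as the discounted p*-expectation of its children.
Terminal payoffs: V(3,0)=36.1700, V(3,1)=71.9900, V(3,2)=149.4700, V(3,3)=63.7100
(2,0): S=58.6654. Δ = (V_up−V_dn)/(S_up−S_dn) = (71.9900−36.1700)/(79.7849−46.3457) = 1.0712. V = [p*·71.9900 + (1−p*)·36.1700]/1.03 = 49.7593. B = V − Δ·S = -13.0828.
(2,1): S=100.9936. Δ = (V_up−V_dn)/(S_up−S_dn) = (149.4700−71.9900)/(137.3513−79.7849) = 1.3459. V = [p*·149.4700 + (1−p*)·71.9900]/1.03 = 101.5662. B = V − Δ·S = -34.3637.
(2,2): S=173.8624. Δ = (V_up−V_dn)/(S_up−S_dn) = (63.7100−149.4700)/(236.4529−137.3513) = -0.8654. V = [p*·63.7100 + (1−p*)·149.4700]/1.03 = 110.0588. B = V − Δ·S = 260.5149.
(1,0): S=74.2600. Δ = (V_up−V_dn)/(S_up−S_dn) = (101.5662−49.7593)/(100.9936−58.6654) = 1.2239. V = [p*·101.5662 + (1−p*)·49.7593]/1.03 = 69.4881. B = V − Δ·S = -21.4011.
(1,1): S=127.8400. Δ = (V_up−V_dn)/(S_up−S_dn) = (110.0588−101.5662)/(173.8624−100.9936) = 0.1165. V = [p*·110.0588 + (1−p*)·101.5662]/1.03 = 102.0796. B = V − Δ·S = 87.1803.
(0,0): S=94.0000. Δ = (V_up−V_dn)/(S_up−S_dn) = (102.0796−69.4881)/(127.8400−74.2600) = 0.6083. V = [p*·102.0796 + (1−p*)·69.4881]/1.03 = 80.7872. B = V − Δ·S = 23.6091.
Self-financing check: at every node Δ·S+B equals the discounted successor values.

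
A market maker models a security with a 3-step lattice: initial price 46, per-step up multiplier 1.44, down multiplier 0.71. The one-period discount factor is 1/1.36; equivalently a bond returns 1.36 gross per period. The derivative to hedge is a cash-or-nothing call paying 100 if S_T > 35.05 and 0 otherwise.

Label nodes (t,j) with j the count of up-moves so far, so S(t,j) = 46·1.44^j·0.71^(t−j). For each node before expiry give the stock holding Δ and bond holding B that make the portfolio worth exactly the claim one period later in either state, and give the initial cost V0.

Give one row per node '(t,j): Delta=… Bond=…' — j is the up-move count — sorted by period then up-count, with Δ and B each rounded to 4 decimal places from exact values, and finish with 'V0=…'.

(0,0): Delta=0.3142 Bond=23.9726
(1,0): Delta=2.7461 Bond=-46.8218
(1,1): Delta=0.1666 Bond=42.3780
(2,0): Delta=0.0000 Bond=0.0000
(2,1): Delta=2.9127 Bond=-71.5149
(2,2): Delta=0.0000 Bond=73.5294
V0=38.4266

Risk-neutral probability p* = (R−d)/(u−d) = (1.36−0.71)/(1.44−0.71) = 0.8904.
Payoff layer (t=3): V(3,0)=0.0000, V(3,1)=0.0000, V(3,2)=100.0000, V(3,3)=100.0000
(2,0): S=23.1886. Δ = (V_up−V_dn)/(S_up−S_dn) = (0.0000−0.0000)/(33.3916−16.4639) = 0.0000. V = [p*·0.0000 + (1−p*)·0.0000]/1.36 = 0.0000. B = V − Δ·S = 0.0000.
(2,1): S=47.0304. Δ = (V_up−V_dn)/(S_up−S_dn) = (100.0000−0.0000)/(67.7238−33.3916) = 2.9127. V = [p*·100.0000 + (1−p*)·0.0000]/1.36 = 65.4714. B = V − Δ·S = -71.5149.
(2,2): S=95.3856. Δ = (V_up−V_dn)/(S_up−S_dn) = (100.0000−100.0000)/(137.3553−67.7238) = 0.0000. V = [p*·100.0000 + (1−p*)·100.0000]/1.36 = 73.5294. B = V − Δ·S = 73.5294.
(1,0): S=32.6600. Δ = (V_up−V_dn)/(S_up−S_dn) = (65.4714−0.0000)/(47.0304−23.1886) = 2.7461. V = [p*·65.4714 + (1−p*)·0.0000]/1.36 = 42.8650. B = V − Δ·S = -46.8218.
(1,1): S=66.2400. Δ = (V_up−V_dn)/(S_up−S_dn) = (73.5294−65.4714)/(95.3856−47.0304) = 0.1666. V = [p*·73.5294 + (1−p*)·65.4714]/1.36 = 53.4164. B = V − Δ·S = 42.3780.
(0,0): S=46.0000. Δ = (V_up−V_dn)/(S_up−S_dn) = (53.4164−42.8650)/(66.2400−32.6600) = 0.3142. V = [p*·53.4164 + (1−p*)·42.8650]/1.36 = 38.4266. B = V − Δ·S = 23.9726.
Each (Δ,B) replicates both successor values, so the strategy is self-financing and V0 is arbitrage-free.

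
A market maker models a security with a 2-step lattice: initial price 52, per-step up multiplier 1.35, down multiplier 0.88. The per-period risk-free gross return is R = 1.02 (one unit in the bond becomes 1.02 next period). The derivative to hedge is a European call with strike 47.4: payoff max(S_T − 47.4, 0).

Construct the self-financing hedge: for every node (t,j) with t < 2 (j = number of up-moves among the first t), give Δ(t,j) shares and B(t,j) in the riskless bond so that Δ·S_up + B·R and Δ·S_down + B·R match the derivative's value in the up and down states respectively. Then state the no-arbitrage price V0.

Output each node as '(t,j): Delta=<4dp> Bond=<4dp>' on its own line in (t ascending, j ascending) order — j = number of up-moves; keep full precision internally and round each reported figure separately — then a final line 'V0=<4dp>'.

(0,0): Delta=0.7991 Bond=-31.7360
(1,0): Delta=0.6684 Bond=-26.3890
(1,1): Delta=1.0000 Bond=-46.4706
V0=9.8196

No-arbitrage ⇒ martingale measure with p* = (R−d)/(u−d) = 0.2979.
Terminal payoffs: V(2,0)=0.0000, V(2,1)=14.3760, V(2,2)=47.3700
(1,0): S=45.7600. Δ = (V_up−V_dn)/(S_up−S_dn) = (14.3760−0.0000)/(61.7760−40.2688) = 0.6684. V = [p*·14.3760 + (1−p*)·0.0000]/1.02 = 4.1982. B = V − Δ·S = -26.3890.
(1,1): S=70.2000. Δ = (V_up−V_dn)/(S_up−S_dn) = (47.3700−14.3760)/(94.7700−61.7760) = 1.0000. V = [p*·47.3700 + (1−p*)·14.3760]/1.02 = 23.7294. B = V − Δ·S = -46.4706.
(0,0): S=52.0000. Δ = (V_up−V_dn)/(S_up−S_dn) = (23.7294−4.1982)/(70.2000−45.7600) = 0.7991. V = [p*·23.7294 + (1−p*)·4.1982]/1.02 = 9.8196. B = V − Δ·S = -31.7360.
Check: Δ(0,0)·S0 + B(0,0) = 9.8196 = V0.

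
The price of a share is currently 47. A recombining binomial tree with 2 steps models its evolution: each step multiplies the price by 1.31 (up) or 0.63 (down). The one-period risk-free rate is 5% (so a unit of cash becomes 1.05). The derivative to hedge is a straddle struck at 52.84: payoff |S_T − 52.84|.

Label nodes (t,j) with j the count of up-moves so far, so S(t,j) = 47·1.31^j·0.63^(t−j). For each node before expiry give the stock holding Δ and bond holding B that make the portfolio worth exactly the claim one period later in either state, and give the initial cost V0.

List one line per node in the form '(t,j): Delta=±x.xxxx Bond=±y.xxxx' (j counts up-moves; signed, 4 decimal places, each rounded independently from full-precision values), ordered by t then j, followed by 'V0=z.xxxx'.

(0,0): Delta=0.0240 Bond=19.0520
(1,0): Delta=-1.0000 Bond=50.3238
(1,1): Delta=0.3288 Bond=1.2355
V0=20.1777

No-arbitrage ⇒ martingale measure with p* = (R−d)/(u−d) = 0.6176.
Terminal values V(2,·): V(2,0)=34.1857, V(2,1)=14.0509, V(2,2)=27.8167
  t=1,j=0: stock 29.6100 → up 38.7891 (V=14.0509), down 18.6543 (V=34.1857). Price 20.7138; hedge Δ=-1.0000, bond B=50.3238.
  t=1,j=1: stock 61.5700 → up 80.6567 (V=27.8167), down 38.7891 (V=14.0509). Price 21.4793; hedge Δ=0.3288, bond B=1.2355.
  t=0,j=0: stock 47.0000 → up 61.5700 (V=21.4793), down 29.6100 (V=20.7138). Price 20.1777; hedge Δ=0.0240, bond B=19.0520.
Root portfolio cost Δ·47+B reproduces V0=20.1777.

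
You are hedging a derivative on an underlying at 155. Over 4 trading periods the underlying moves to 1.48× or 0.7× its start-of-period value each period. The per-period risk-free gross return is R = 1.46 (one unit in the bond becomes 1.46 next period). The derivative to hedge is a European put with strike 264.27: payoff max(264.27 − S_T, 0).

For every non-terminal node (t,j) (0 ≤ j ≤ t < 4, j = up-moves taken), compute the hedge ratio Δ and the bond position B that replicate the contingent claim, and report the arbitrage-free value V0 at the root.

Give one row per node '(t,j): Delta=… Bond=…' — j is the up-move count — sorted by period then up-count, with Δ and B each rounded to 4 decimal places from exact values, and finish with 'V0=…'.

Since d<R<u, set p* = (R−d)/(u−d) = 0.9744; price each node as the discounted p*-expectation of its children.
Terminal payoffs: V(4,0)=227.0545, V(4,1)=185.5858, V(4,2)=97.9091, V(4,3)=0.0000, V(4,4)=0.0000
Node (3,0) S=53.1650: V=(p*·185.5858+(1−p*)·227.0545)/1.46=127.8418; Δ=(185.5858−227.0545)/(78.6842−37.2155)=-1.0000; B=V−Δ·S=181.0068
Node (3,1) S=112.4060: V=(p*·97.9091+(1−p*)·185.5858)/1.46=68.6008; Δ=(97.9091−185.5858)/(166.3609−78.6842)=-1.0000; B=V−Δ·S=181.0068
Node (3,2) S=237.6584: V=(p*·0.0000+(1−p*)·97.9091)/1.46=1.7195; Δ=(0.0000−97.9091)/(351.7344−166.3609)=-0.5282; B=V−Δ·S=127.2440
Node (3,3) S=502.4778: V=(p*·0.0000+(1−p*)·0.0000)/1.46=0.0000; Δ=(0.0000−0.0000)/(743.6671−351.7344)=0.0000; B=V−Δ·S=0.0000
Node (2,0) S=75.9500: V=(p*·68.6008+(1−p*)·127.8418)/1.46=48.0273; Δ=(68.6008−127.8418)/(112.4060−53.1650)=-1.0000; B=V−Δ·S=123.9773
Node (2,1) S=160.5800: V=(p*·1.7195+(1−p*)·68.6008)/1.46=2.3523; Δ=(1.7195−68.6008)/(237.6584−112.4060)=-0.5340; B=V−Δ·S=88.0976
Node (2,2) S=339.5120: V=(p*·0.0000+(1−p*)·1.7195)/1.46=0.0302; Δ=(0.0000−1.7195)/(502.4778−237.6584)=-0.0065; B=V−Δ·S=2.2347
Node (1,0) S=108.5000: V=(p*·2.3523+(1−p*)·48.0273)/1.46=2.4134; Δ=(2.3523−48.0273)/(160.5800−75.9500)=-0.5397; B=V−Δ·S=60.9710
Node (1,1) S=229.4000: V=(p*·0.0302+(1−p*)·2.3523)/1.46=0.0615; Δ=(0.0302−2.3523)/(339.5120−160.5800)=-0.0130; B=V−Δ·S=3.0386
Node (0,0) S=155.0000: V=(p*·0.0615+(1−p*)·2.4134)/1.46=0.0834; Δ=(0.0615−2.4134)/(229.4000−108.5000)=-0.0195; B=V−Δ·S=3.0986
Self-financing check: at every node Δ·S+B equals the discounted successor values.

(0,0): Delta=-0.0195 Bond=3.0986
(1,0): Delta=-0.5397 Bond=60.9710
(1,1): Delta=-0.0130 Bond=3.0386
(2,0): Delta=-1.0000 Bond=123.9773
(2,1): Delta=-0.5340 Bond=88.0976
(2,2): Delta=-0.0065 Bond=2.2347
(3,0): Delta=-1.0000 Bond=181.0068
(3,1): Delta=-1.0000 Bond=181.0068
(3,2): Delta=-0.5282 Bond=127.2440
(3,3): Delta=0.0000 Bond=0.0000
V0=0.0834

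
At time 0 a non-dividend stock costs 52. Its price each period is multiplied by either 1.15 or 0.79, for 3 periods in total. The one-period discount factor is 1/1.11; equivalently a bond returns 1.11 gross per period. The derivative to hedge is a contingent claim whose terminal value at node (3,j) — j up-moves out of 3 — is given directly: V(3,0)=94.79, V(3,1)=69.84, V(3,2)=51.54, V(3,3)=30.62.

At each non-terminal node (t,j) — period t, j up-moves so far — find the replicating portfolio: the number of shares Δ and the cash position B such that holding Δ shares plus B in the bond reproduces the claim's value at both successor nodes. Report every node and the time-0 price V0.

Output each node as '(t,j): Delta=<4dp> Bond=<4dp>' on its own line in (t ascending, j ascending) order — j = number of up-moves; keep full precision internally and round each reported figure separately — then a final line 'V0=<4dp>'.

(0,0): Delta=-0.8867 Bond=73.5359
(1,0): Delta=-1.1598 Bond=92.8431
(1,1): Delta=-0.8633 Bond=80.2226
(2,0): Delta=-2.1356 Bond=134.7220
(2,1): Delta=-1.0760 Bond=99.0976
(2,2): Delta=-0.8450 Bond=87.7908
V0=27.4263

Since d<R<u, set p* = (R−d)/(u−d) = 0.8889; price each node as the discounted p*-expectation of its children.
Terminal payoffs: V(3,0)=94.7900, V(3,1)=69.8400, V(3,2)=51.5400, V(3,3)=30.6200
  t=2,j=0: stock 32.4532 → up 37.3212 (V=69.8400), down 25.6380 (V=94.7900). Price 65.4164; hedge Δ=-2.1356, bond B=134.7220.
  t=2,j=1: stock 47.2420 → up 54.3283 (V=51.5400), down 37.3212 (V=69.8400). Price 48.2643; hedge Δ=-1.0760, bond B=99.0976.
  t=2,j=2: stock 68.7700 → up 79.0855 (V=30.6200), down 54.3283 (V=51.5400). Price 29.6797; hedge Δ=-0.8450, bond B=87.7908.
  t=1,j=0: stock 41.0800 → up 47.2420 (V=48.2643), down 32.4532 (V=65.4164). Price 45.1983; hedge Δ=-1.1598, bond B=92.8431.
  t=1,j=1: stock 59.8000 → up 68.7700 (V=29.6797), down 47.2420 (V=48.2643). Price 28.5988; hedge Δ=-0.8633, bond B=80.2226.
  t=0,j=0: stock 52.0000 → up 59.8000 (V=28.5988), down 41.0800 (V=45.1983). Price 27.4263; hedge Δ=-0.8867, bond B=73.5359.
Self-financing check: at every node Δ·S+B equals the discounted successor values.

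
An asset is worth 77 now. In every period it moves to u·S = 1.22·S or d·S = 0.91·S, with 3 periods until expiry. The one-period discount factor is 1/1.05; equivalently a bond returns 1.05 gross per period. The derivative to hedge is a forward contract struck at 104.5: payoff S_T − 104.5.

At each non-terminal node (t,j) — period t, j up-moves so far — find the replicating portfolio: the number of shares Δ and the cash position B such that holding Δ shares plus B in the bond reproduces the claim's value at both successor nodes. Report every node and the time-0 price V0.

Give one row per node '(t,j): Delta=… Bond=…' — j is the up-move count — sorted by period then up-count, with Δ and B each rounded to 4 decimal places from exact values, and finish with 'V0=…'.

The replicating-portfolio and risk-neutral prices coincide; use p* = (1.05−0.91)/(1.22−0.91) = 0.4516 for the latter.
Terminal payoffs: V(3,0)=-46.4750, V(3,1)=-26.7083, V(3,2)=-0.2078, V(3,3)=35.3203
(2,0): S=63.7637. Δ = (V_up−V_dn)/(S_up−S_dn) = (-26.7083−-46.4750)/(77.7917−58.0250) = 1.0000. V = [p*·-26.7083 + (1−p*)·-46.4750]/1.05 = -35.7601. B = V − Δ·S = -99.5238.
(2,1): S=85.4854. Δ = (V_up−V_dn)/(S_up−S_dn) = (-0.2078−-26.7083)/(104.2922−77.7917) = 1.0000. V = [p*·-0.2078 + (1−p*)·-26.7083]/1.05 = -14.0384. B = V − Δ·S = -99.5238.
(2,2): S=114.6068. Δ = (V_up−V_dn)/(S_up−S_dn) = (35.3203−-0.2078)/(139.8203−104.2922) = 1.0000. V = [p*·35.3203 + (1−p*)·-0.2078]/1.05 = 15.0830. B = V − Δ·S = -99.5238.
(1,0): S=70.0700. Δ = (V_up−V_dn)/(S_up−S_dn) = (-14.0384−-35.7601)/(85.4854−63.7637) = 1.0000. V = [p*·-14.0384 + (1−p*)·-35.7601]/1.05 = -24.7146. B = V − Δ·S = -94.7846.
(1,1): S=93.9400. Δ = (V_up−V_dn)/(S_up−S_dn) = (15.0830−-14.0384)/(114.6068−85.4854) = 1.0000. V = [p*·15.0830 + (1−p*)·-14.0384]/1.05 = -0.8446. B = V − Δ·S = -94.7846.
(0,0): S=77.0000. Δ = (V_up−V_dn)/(S_up−S_dn) = (-0.8446−-24.7146)/(93.9400−70.0700) = 1.0000. V = [p*·-0.8446 + (1−p*)·-24.7146]/1.05 = -13.2710. B = V − Δ·S = -90.2710.
Self-financing check: at every node Δ·S+B equals the discounted successor values.

(0,0): Delta=1.0000 Bond=-90.2710
(1,0): Delta=1.0000 Bond=-94.7846
(1,1): Delta=1.0000 Bond=-94.7846
(2,0): Delta=1.0000 Bond=-99.5238
(2,1): Delta=1.0000 Bond=-99.5238
(2,2): Delta=1.0000 Bond=-99.5238
V0=-13.2710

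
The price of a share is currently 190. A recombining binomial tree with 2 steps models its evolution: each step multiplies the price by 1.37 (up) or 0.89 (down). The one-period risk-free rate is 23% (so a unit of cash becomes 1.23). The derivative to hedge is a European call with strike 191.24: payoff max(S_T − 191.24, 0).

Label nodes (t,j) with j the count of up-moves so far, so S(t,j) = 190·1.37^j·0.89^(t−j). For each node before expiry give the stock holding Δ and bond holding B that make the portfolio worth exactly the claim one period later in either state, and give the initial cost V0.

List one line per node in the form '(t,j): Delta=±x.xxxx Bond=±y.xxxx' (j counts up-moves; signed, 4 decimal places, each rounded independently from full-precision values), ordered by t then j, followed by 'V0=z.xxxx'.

(0,0): Delta=0.8941 Bond=-103.9887
(1,0): Delta=0.4981 Bond=-60.9418
(1,1): Delta=1.0000 Bond=-155.4797
V0=65.8846

The replicating-portfolio and risk-neutral prices coincide; use p* = (1.23−0.89)/(1.37−0.89) = 0.7083 for the latter.
Terminal values V(2,·): V(2,0)=0.0000, V(2,1)=40.4270, V(2,2)=165.3710
Node (1,0) S=169.1000: V=(p*·40.4270+(1−p*)·0.0000)/1.23=23.2811; Δ=(40.4270−0.0000)/(231.6670−150.4990)=0.4981; B=V−Δ·S=-60.9418
Node (1,1) S=260.3000: V=(p*·165.3710+(1−p*)·40.4270)/1.23=104.8203; Δ=(165.3710−40.4270)/(356.6110−231.6670)=1.0000; B=V−Δ·S=-155.4797
Node (0,0) S=190.0000: V=(p*·104.8203+(1−p*)·23.2811)/1.23=65.8846; Δ=(104.8203−23.2811)/(260.3000−169.1000)=0.8941; B=V−Δ·S=-103.9887
The time-0 hedge costs 65.8846, which is the no-arbitrage price.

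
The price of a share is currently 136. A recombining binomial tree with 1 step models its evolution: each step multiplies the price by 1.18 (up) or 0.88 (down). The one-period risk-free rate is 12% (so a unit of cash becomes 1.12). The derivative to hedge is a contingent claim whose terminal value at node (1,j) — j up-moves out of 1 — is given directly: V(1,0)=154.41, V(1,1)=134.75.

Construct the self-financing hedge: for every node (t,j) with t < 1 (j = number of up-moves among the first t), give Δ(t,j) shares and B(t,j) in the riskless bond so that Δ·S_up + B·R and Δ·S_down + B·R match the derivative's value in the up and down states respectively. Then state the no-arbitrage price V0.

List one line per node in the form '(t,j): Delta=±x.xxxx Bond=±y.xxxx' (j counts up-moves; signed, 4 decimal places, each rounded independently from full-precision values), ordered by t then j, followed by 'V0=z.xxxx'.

Since d<R<u, set p* = (R−d)/(u−d) = 0.8000; price each node as the discounted p*-expectation of its children.
Payoff layer (t=1): V(1,0)=154.4100, V(1,1)=134.7500
(0,0): S=136.0000. Δ = (V_up−V_dn)/(S_up−S_dn) = (134.7500−154.4100)/(160.4800−119.6800) = -0.4819. V = [p*·134.7500 + (1−p*)·154.4100]/1.12 = 123.8232. B = V − Δ·S = 189.3565.
Root portfolio cost Δ·136+B reproduces V0=123.8232.

(0,0): Delta=-0.4819 Bond=189.3565
V0=123.8232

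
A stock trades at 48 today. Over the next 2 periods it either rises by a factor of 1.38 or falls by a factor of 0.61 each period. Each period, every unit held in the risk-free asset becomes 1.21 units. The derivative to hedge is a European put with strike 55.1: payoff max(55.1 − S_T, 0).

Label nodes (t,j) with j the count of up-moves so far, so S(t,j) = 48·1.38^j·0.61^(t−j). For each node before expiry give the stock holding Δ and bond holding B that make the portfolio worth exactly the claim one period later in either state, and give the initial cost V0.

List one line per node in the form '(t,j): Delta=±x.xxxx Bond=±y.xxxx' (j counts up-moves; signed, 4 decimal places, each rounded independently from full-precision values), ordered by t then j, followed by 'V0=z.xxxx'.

(0,0): Delta=-0.3673 Bond=22.3242
(1,0): Delta=-1.0000 Bond=45.5372
(1,1): Delta=-0.2881 Bond=21.7636
V0=4.6929

Since d<R<u, set p* = (R−d)/(u−d) = 0.7792; price each node as the discounted p*-expectation of its children.
Terminal payoffs: V(2,0)=37.2392, V(2,1)=14.6936, V(2,2)=0.0000
(1,0): S=29.2800. Δ = (V_up−V_dn)/(S_up−S_dn) = (14.6936−37.2392)/(40.4064−17.8608) = -1.0000. V = [p*·14.6936 + (1−p*)·37.2392]/1.21 = 16.2572. B = V − Δ·S = 45.5372.
(1,1): S=66.2400. Δ = (V_up−V_dn)/(S_up−S_dn) = (0.0000−14.6936)/(91.4112−40.4064) = -0.2881. V = [p*·0.0000 + (1−p*)·14.6936]/1.21 = 2.6810. B = V − Δ·S = 21.7636.
(0,0): S=48.0000. Δ = (V_up−V_dn)/(S_up−S_dn) = (2.6810−16.2572)/(66.2400−29.2800) = -0.3673. V = [p*·2.6810 + (1−p*)·16.2572]/1.21 = 4.6929. B = V − Δ·S = 22.3242.
Check: Δ(0,0)·S0 + B(0,0) = 4.6929 = V0.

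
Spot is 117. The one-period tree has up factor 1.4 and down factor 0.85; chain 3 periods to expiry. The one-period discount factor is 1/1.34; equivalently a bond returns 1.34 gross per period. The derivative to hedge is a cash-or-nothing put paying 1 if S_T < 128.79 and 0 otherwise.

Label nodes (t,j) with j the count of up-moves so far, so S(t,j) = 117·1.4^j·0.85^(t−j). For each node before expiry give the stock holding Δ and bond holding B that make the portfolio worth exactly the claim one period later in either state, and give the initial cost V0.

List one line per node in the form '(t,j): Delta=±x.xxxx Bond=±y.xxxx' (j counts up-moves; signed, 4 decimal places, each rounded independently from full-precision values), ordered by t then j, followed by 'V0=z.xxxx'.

The replicating-portfolio and risk-neutral prices coincide; use p* = (1.34−0.85)/(1.4−0.85) = 0.8909 for the latter.
Terminal values V(3,·): V(3,0)=1.0000, V(3,1)=1.0000, V(3,2)=0.0000, V(3,3)=0.0000
Node (2,0) S=84.5325: V=(p*·1.0000+(1−p*)·1.0000)/1.34=0.7463; Δ=(1.0000−1.0000)/(118.3455−71.8526)=0.0000; B=V−Δ·S=0.7463
Node (2,1) S=139.2300: V=(p*·0.0000+(1−p*)·1.0000)/1.34=0.0814; Δ=(0.0000−1.0000)/(194.9220−118.3455)=-0.0131; B=V−Δ·S=1.8996
Node (2,2) S=229.3200: V=(p*·0.0000+(1−p*)·0.0000)/1.34=0.0000; Δ=(0.0000−0.0000)/(321.0480−194.9220)=0.0000; B=V−Δ·S=0.0000
Node (1,0) S=99.4500: V=(p*·0.0814+(1−p*)·0.7463)/1.34=0.1149; Δ=(0.0814−0.7463)/(139.2300−84.5325)=-0.0122; B=V−Δ·S=1.3237
Node (1,1) S=163.8000: V=(p*·0.0000+(1−p*)·0.0814)/1.34=0.0066; Δ=(0.0000−0.0814)/(229.3200−139.2300)=-0.0009; B=V−Δ·S=0.1546
Node (0,0) S=117.0000: V=(p*·0.0066+(1−p*)·0.1149)/1.34=0.0138; Δ=(0.0066−0.1149)/(163.8000−99.4500)=-0.0017; B=V−Δ·S=0.2106
Each (Δ,B) replicates both successor values, so the strategy is self-financing and V0 is arbitrage-free.

(0,0): Delta=-0.0017 Bond=0.2106
(1,0): Delta=-0.0122 Bond=1.3237
(1,1): Delta=-0.0009 Bond=0.1546
(2,0): Delta=0.0000 Bond=0.7463
(2,1): Delta=-0.0131 Bond=1.8996
(2,2): Delta=0.0000 Bond=0.0000
V0=0.0138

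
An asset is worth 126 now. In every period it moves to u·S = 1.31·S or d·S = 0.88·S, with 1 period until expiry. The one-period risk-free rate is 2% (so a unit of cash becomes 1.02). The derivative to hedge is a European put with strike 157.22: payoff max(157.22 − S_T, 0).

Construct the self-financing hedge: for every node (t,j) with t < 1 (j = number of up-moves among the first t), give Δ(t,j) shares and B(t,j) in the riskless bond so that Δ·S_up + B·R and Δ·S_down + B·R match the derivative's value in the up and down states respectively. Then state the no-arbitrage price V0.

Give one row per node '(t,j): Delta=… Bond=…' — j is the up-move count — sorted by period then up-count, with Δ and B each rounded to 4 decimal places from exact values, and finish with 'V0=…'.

No-arbitrage ⇒ martingale measure with p* = (R−d)/(u−d) = 0.3256.
Payoff layer (t=1): V(1,0)=46.3400, V(1,1)=0.0000
Node (0,0) S=126.0000: V=(p*·0.0000+(1−p*)·46.3400)/1.02=30.6398; Δ=(0.0000−46.3400)/(165.0600−110.8800)=-0.8553; B=V−Δ·S=138.4072
Check: Δ(0,0)·S0 + B(0,0) = 30.6398 = V0.

(0,0): Delta=-0.8553 Bond=138.4072
V0=30.6398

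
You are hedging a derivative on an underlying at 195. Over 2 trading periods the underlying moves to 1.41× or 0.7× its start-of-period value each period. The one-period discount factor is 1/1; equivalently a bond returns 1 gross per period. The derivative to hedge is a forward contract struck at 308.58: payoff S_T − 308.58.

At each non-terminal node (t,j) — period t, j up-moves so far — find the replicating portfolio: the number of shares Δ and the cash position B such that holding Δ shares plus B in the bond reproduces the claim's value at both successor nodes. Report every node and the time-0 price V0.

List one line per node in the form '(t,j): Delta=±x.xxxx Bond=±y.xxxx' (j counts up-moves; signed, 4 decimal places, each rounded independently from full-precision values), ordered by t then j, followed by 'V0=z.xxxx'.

(0,0): Delta=1.0000 Bond=-308.5800
(1,0): Delta=1.0000 Bond=-308.5800
(1,1): Delta=1.0000 Bond=-308.5800
V0=-113.5800

Risk-neutral probability p* = (R−d)/(u−d) = (1−0.7)/(1.41−0.7) = 0.4225.
Payoff layer (t=2): V(2,0)=-213.0300, V(2,1)=-116.1150, V(2,2)=79.0995
Node (1,0) S=136.5000: V=(p*·-116.1150+(1−p*)·-213.0300)/1=-172.0800; Δ=(-116.1150−-213.0300)/(192.4650−95.5500)=1.0000; B=V−Δ·S=-308.5800
Node (1,1) S=274.9500: V=(p*·79.0995+(1−p*)·-116.1150)/1=-33.6300; Δ=(79.0995−-116.1150)/(387.6795−192.4650)=1.0000; B=V−Δ·S=-308.5800
Node (0,0) S=195.0000: V=(p*·-33.6300+(1−p*)·-172.0800)/1=-113.5800; Δ=(-33.6300−-172.0800)/(274.9500−136.5000)=1.0000; B=V−Δ·S=-308.5800
Root portfolio cost Δ·195+B reproduces V0=-113.5800.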